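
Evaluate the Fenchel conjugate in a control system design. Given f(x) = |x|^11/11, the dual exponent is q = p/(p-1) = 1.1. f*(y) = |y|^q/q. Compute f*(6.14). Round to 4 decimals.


The conjugate exponent q satisfies 1/p + 1/q = 1.
p = 11, so q = 11/(11 - 1) = 1.1
|y|^q = 6.14^1.1 = 7.3618
f*(6.14) = 7.3618 / 1.1 = 6.6926


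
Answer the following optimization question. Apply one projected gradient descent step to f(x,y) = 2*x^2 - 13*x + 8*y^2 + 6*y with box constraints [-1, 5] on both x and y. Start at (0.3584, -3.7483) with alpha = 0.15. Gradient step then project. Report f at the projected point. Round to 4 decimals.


Step 1: Compute gradient at (0.3584, -3.7483).
grad_x = 2*2*0.3584 - 13 = -11.5664
grad_y = 2*8*-3.7483 + 6 = -53.9728
Step 2: Gradient step.
x_raw = 0.3584 - 0.15*-11.5664 = 2.0934
y_raw = -3.7483 - 0.15*-53.9728 = 4.3476
Step 3: Project onto [-1, 5].
x_proj = clip(2.0934) = 2.0934
y_proj = clip(4.3476) = 4.3476
Step 4: Evaluate f.
f(2.0934, 4.3476) = 158.8507


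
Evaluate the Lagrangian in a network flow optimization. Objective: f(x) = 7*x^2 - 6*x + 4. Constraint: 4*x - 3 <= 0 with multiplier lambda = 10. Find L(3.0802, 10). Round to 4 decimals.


Step 1: Evaluate f(x).
f(3.0802) = 7*3.0802^2 - 6*3.0802 + 4 = 51.9322
Step 2: Evaluate g(x).
g(3.0802) = 4*3.0802 - 3 = 9.3208
Step 3: Compute Lagrangian.
L = 51.9322 + 10*9.3208 = 145.1402


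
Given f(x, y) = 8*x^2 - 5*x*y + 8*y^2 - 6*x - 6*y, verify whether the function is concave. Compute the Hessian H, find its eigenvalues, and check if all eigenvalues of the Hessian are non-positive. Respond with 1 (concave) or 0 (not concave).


The Hessian of f(x,y) = 8*x^2 - 5*x*y + 8*y^2 - 6*x - 6*y is:
H = [[16, -5], [-5, 16]]
Trace = 16 + 16 = 32
Determinant = 16*16 - (-5)^2 = 231
Discriminant = (32)^2 - 4*231 = 100.0
Eigenvalues: lambda_1 = 11.0, lambda_2 = 21.0
The function is not concave.

0


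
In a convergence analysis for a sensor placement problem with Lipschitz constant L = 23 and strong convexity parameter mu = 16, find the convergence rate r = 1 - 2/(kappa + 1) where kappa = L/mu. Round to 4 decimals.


Step 1: Compute the condition number.
kappa = L/mu = 23/16 = 1.4375
Step 2: Compute the convergence rate.
r = 1 - 2/(kappa + 1) = 1 - 2*mu/(L + mu) = (L - mu)/(L + mu) = 7/39 = 0.1795


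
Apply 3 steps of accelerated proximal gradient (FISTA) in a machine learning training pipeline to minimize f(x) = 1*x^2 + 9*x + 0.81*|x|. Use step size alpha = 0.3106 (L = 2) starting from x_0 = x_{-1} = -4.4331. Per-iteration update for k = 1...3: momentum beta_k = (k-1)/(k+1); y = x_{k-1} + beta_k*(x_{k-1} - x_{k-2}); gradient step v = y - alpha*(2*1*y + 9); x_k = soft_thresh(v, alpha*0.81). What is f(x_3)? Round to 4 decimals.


FISTA on f(x) = 1*x^2 + 9*x + 0.81*|x|
L = 2, alpha = 0.3106
Iteration 1: beta = 0.0, y = -4.4331 + 0.0*(-4.4331 + 4.4331) = -4.4331
  grad(y) = 0.1338, v = y - alpha*grad = -4.4747
  prox(v) = soft_thresh(-4.4747, 0.2516) = -4.2231
Iteration 2: beta = 0.3333, y = -4.2231 + 0.3333*(-4.2231 + 4.4331) = -4.1531
  grad(y) = 0.6939, v = y - alpha*grad = -4.3686
  prox(v) = soft_thresh(-4.3686, 0.2516) = -4.117
Iteration 3: beta = 0.5, y = -4.117 + 0.5*(-4.117 + 4.2231) = -4.064
  grad(y) = 0.8721, v = y - alpha*grad = -4.3348
  prox(v) = soft_thresh(-4.3348, 0.2516) = -4.0832
f(x_3) = 1*(-4.0832)^2 + 9*(-4.0832) + 0.81*|-4.0832| = -16.7689


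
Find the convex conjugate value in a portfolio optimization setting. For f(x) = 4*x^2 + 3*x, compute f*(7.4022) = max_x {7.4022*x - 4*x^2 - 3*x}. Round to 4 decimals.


f*(y) = sup_x {y*x - a*x^2 - b*x} = sup_x {(y-b)*x - a*x^2}
FOC: (y - b) - 2a*x = 0 => x* = (y - b)/(2a)
x* = (7.4022 - 3)/(2*4) = 0.5503
f*(7.4022) = (y-b)^2/(4a) = (7.4022 - 3)^2/(4*4)
= 19.3794/16 = 1.2112


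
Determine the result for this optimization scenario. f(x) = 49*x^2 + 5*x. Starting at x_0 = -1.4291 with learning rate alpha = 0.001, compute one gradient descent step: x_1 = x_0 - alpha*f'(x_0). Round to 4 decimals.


We compute the gradient at x_0 and apply the update.
f'(x) = 98*x + 5
f'(-1.4291) = 98*-1.4291 + 5 = -135.0518
x_1 = -1.4291 - 0.001*-135.0518 = -1.294


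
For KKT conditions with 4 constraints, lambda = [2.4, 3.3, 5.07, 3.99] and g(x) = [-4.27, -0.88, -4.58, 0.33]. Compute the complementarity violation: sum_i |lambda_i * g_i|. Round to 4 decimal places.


KKT complementary slackness check:
lambda_1 * g_1 = 2.4 * -4.27 = -10.248
lambda_2 * g_2 = 3.3 * -0.88 = -2.904
lambda_3 * g_3 = 5.07 * -4.58 = -23.2206
lambda_4 * g_4 = 3.99 * 0.33 = 1.3167
Total violation = 10.248 + 2.904 + 23.2206 + 1.3167 = 37.6893


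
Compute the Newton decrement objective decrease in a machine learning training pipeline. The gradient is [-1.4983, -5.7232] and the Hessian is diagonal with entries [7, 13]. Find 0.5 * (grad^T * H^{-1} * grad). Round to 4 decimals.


Step 1: H is diagonal, so H^(-1) * g = [-0.214, -0.4402].
Step 2: g^T H^(-1) g = sum_i g_i^2 / H_ii
  = (-1.4983)^2/7 + (-5.7232)^2/13
  = 0.3207 + 2.5196 = 2.8403
Step 3: Objective decrease = 0.5 * g^T H^(-1) g = 1.4202


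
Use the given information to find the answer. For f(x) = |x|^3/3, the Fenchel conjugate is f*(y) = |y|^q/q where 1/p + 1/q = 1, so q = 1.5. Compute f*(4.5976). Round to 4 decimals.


The conjugate exponent q satisfies 1/p + 1/q = 1.
p = 3, so q = 3/(3 - 1) = 1.5
|y|^q = 4.5976^1.5 = 9.8582
f*(4.5976) = 9.8582 / 1.5 = 6.5721


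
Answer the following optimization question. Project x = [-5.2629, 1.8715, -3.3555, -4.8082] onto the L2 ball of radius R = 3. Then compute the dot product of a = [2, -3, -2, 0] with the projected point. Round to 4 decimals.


Step 1: Compute ||x|| (intermediates to 6 decimals).
||x|| = sqrt((-5.2629)^2 + 1.8715^2 + (-3.3555)^2 + (-4.8082)^2) = 8.098074
Step 2: Project.
Since ||x|| > R, scale = R/||x|| = 3/8.098074 = 0.370458, proj(x) = scale * x
proj(x) = [-1.949683, 0.693312, -1.243072, -1.781236]
Step 3: Dot product.
a^T * proj(x) = 2*(-1.949683) - 3*0.693312 - 2*(-1.243072) + 0*(-1.781236) = -3.4932


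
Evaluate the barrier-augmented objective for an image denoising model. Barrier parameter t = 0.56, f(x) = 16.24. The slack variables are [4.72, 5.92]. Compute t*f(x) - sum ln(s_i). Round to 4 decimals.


Step 1: Compute log-barrier.
ln values: [1.5518, 1.7783]
phi = -(1.5518 + 1.7783) = -3.3301
Step 2: Compute augmented objective.
t*f(x) = 0.56*16.24 = 9.0944
Total = 9.0944 - 3.3301 = 5.7643


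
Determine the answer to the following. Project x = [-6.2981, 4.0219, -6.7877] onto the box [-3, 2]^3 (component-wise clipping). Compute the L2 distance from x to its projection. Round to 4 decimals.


Project each component onto [-3, 2].
clip(-6.2981) = -3.0, clip(4.0219) = 2.0, clip(-6.7877) = -3.0
Projection = [-3.0, 2.0, -3.0]
Squared diffs: [10.8775, 4.0881, 14.3467]
Distance = sqrt(29.3123) = 5.4141


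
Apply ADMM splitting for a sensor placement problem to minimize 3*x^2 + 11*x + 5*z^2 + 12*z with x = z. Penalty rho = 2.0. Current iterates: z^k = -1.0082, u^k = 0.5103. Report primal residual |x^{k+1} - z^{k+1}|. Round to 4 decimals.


ADMM iteration with rho = 2.0, z^k = -1.0082, u^k = 0.5103
Step 1: x-update.
Minimize 3*x^2 + 11*x + (2.0/2)*(x + 1.0082 + 0.5103)^2
FOC: (2*3 + 2.0)*x = -11 + 2.0*(-1.0082 - 0.5103)
x^{k+1} = -1.7546
Step 2: z-update.
Minimize 5*z^2 + 12*z + (2.0/2)*(-1.7546 - z + 0.5103)^2
FOC: (2*5 + 2.0)*z = -12 + 2.0*(-1.7546 + 0.5103)
z^{k+1} = -1.2074
Step 3: u-update.
u^{k+1} = 0.5103 - 1.7546 + 1.2074 = -0.0369
Step 4: Primal residual = |-1.7546 + 1.2074| = 0.5472


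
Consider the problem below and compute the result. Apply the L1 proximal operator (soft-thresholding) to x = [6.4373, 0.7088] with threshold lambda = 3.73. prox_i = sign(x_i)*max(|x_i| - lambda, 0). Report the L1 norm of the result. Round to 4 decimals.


Soft-thresholding with lambda = 3.73:
prox(6.4373) = sign(6.4373)*max(|6.4373| - 3.73, 0) = 2.7073
prox(0.7088) = sign(0.7088)*max(|0.7088| - 3.73, 0) = 0.0
prox(x) = [2.7073, 0.0]
||prox(x)||_1 = 2.7073 + 0.0 = 2.7073


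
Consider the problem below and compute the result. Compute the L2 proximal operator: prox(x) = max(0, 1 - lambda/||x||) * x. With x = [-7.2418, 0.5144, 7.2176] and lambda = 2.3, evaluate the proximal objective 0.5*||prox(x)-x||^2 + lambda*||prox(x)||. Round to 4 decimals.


Step 1: Compute ||x||.
||x|| = 10.2373
Step 2: Compute scaling factor.
scale = max(0, 1 - 2.3/10.2373) = 0.7753
Step 3: prox(x) = [-5.6148, 0.3988, 5.596]
||prox(x)|| = 7.9373
Step 4: Proximal objective.
0.5*||prox-x||^2 = 2.645
lambda*||prox|| = 18.2558
Total = 20.9008


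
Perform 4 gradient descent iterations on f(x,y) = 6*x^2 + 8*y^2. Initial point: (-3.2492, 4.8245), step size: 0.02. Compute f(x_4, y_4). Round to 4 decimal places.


Gradient descent on f(x,y) = 6*x^2 + 8*y^2.
Starting point: (-3.2492, 4.8245), alpha = 0.02
Step 1: grad_x = 2*6*-3.2492 = -38.9904, grad_y = 2*8*4.8245 = 77.192
  x_1 = -3.2492 - 0.02*-38.9904 = -2.4694
  y_1 = 4.8245 - 0.02*77.192 = 3.2807
Step 2: grad_x = 2*6*-2.4694 = -29.6327, grad_y = 2*8*3.2807 = 52.4906
  x_2 = -2.4694 - 0.02*-29.6327 = -1.8767
  y_2 = 3.2807 - 0.02*52.4906 = 2.2308
Step 3: grad_x = 2*6*-1.8767 = -22.5209, grad_y = 2*8*2.2308 = 35.6936
  x_3 = -1.8767 - 0.02*-22.5209 = -1.4263
  y_3 = 2.2308 - 0.02*35.6936 = 1.517
Step 4: grad_x = 2*6*-1.4263 = -17.1158, grad_y = 2*8*1.517 = 24.2716
  x_4 = -1.4263 - 0.02*-17.1158 = -1.084
  y_4 = 1.517 - 0.02*24.2716 = 1.0315
f(-1.084, 1.0315) = 6*(-1.084)^2 + 8*1.0315^2 = 15.5631


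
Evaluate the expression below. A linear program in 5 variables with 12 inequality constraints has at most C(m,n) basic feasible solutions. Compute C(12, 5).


Each vertex corresponds to some choice of n active constraints out of m, so the number of vertices is at most C(m, n) = m! / (n!(m-n)!).
m = 12, n = 5
Numerator: 12 * 11 * 10 * 9 * 8
Denominator: 5! = 120
C(12, 5) = 792


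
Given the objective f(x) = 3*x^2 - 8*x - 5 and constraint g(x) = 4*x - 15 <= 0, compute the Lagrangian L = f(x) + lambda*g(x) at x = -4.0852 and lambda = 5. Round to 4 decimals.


Step 1: Evaluate f(x).
f(-4.0852) = 3*(-4.0852)^2 - 8*(-4.0852) - 5 = 77.7482
Step 2: Evaluate g(x).
g(-4.0852) = 4*-4.0852 - 15 = -31.3408
Step 3: Compute Lagrangian.
L = 77.7482 + 5*-31.3408 = -78.9558


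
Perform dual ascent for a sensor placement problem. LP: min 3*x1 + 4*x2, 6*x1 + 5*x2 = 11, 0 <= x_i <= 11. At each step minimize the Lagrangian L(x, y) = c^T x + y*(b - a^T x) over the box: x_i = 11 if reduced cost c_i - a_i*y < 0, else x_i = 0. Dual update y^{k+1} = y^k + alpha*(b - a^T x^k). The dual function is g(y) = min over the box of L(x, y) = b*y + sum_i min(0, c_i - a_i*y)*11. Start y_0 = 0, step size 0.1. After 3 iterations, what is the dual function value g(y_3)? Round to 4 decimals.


Dual ascent for LP: min 3*x1 + 4*x2, 6*x1 + 5*x2 = 11, 0 <= x_i <= 11
Step 1: y^k = 0.0, reduced costs: (3.0, 4.0)
  x^k = (0.0, 0.0), subgradient = b - a^T x = 11.0
  y^{k+1} = 0.0 + 0.1*11.0 = 1.1
Step 2: y^k = 1.1, reduced costs: (-3.6, -1.5)
  x^k = (11.0, 11.0), subgradient = b - a^T x = -110.0
  y^{k+1} = 1.1 + 0.1*-110.0 = -9.9
Step 3: y^k = -9.9, reduced costs: (62.4, 53.5)
  x^k = (0.0, 0.0), subgradient = b - a^T x = 11.0
  y^{k+1} = -9.9 + 0.1*11.0 = -8.8
Dual objective at y_3 = -8.8: reduced costs (55.8, 48.0), box minimizer x = (0.0, 0.0)
g(y_3) = b*y + (c1 - a1*y)*x1 + (c2 - a2*y)*x2 = 11*(-8.8) + 55.8*0.0 + 48.0*0.0 = -96.8 + 0.0 + 0.0 = -96.8


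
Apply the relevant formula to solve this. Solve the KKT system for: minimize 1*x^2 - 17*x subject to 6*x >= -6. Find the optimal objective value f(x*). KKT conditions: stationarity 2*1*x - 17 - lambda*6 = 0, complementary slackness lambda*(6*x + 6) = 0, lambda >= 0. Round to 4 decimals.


Step 1: Try lambda = 0 (constraint inactive).
Stationarity: 2*1*x - 17 = 0
x* = 17/(2*1) = 8.5
Check constraint: 6*8.5 = 51.0 >= -6 -- satisfied.
Step 2: Compute optimal value.
f(x*) = 1*8.5^2 - 17*8.5 = -72.25


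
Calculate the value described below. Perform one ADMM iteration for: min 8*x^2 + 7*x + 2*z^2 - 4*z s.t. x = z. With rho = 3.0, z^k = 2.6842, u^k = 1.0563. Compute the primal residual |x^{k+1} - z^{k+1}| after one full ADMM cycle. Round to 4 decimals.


ADMM iteration with rho = 3.0, z^k = 2.6842, u^k = 1.0563
Step 1: x-update.
Minimize 8*x^2 + 7*x + (3.0/2)*(x - 2.6842 + 1.0563)^2
FOC: (2*8 + 3.0)*x = -7 + 3.0*(2.6842 - 1.0563)
x^{k+1} = -0.1114
Step 2: z-update.
Minimize 2*z^2 - 4*z + (3.0/2)*(-0.1114 - z + 1.0563)^2
FOC: (2*2 + 3.0)*z = 4 + 3.0*(-0.1114 + 1.0563)
z^{k+1} = 0.9764
Step 3: u-update.
u^{k+1} = 1.0563 - 0.1114 - 0.9764 = -0.0315
Step 4: Primal residual = |-0.1114 - 0.9764| = 1.0878


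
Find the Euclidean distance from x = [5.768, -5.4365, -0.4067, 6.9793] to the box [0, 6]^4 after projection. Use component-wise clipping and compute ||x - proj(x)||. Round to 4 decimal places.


Project each component onto [0, 6].
clip(5.768) = 5.768, clip(-5.4365) = 0.0, clip(-0.4067) = 0.0, clip(6.9793) = 6.0
Projection = [5.768, 0.0, 0.0, 6.0]
Squared diffs: [0.0, 29.5555, 0.1654, 0.959]
Distance = sqrt(30.6799) = 5.5389


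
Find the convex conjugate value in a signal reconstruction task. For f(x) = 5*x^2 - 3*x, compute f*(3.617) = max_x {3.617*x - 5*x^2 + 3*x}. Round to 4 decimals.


f*(y) = sup_x {y*x - a*x^2 - b*x} = sup_x {(y-b)*x - a*x^2}
FOC: (y - b) - 2a*x = 0 => x* = (y - b)/(2a)
x* = (3.617 + 3)/(2*5) = 0.6617
f*(3.617) = (y-b)^2/(4a) = (3.617 + 3)^2/(4*5)
= 43.7847/20 = 2.1892


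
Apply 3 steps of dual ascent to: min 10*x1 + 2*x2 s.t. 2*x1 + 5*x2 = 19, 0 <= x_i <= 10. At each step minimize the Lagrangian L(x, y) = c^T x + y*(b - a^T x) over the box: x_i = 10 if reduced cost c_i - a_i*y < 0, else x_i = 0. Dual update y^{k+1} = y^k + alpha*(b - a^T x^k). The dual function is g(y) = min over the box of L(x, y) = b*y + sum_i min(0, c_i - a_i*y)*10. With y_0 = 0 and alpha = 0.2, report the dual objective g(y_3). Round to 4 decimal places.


Dual ascent for LP: min 10*x1 + 2*x2, 2*x1 + 5*x2 = 19, 0 <= x_i <= 10
Step 1: y^k = 0.0, reduced costs: (10.0, 2.0)
  x^k = (0.0, 0.0), subgradient = b - a^T x = 19.0
  y^{k+1} = 0.0 + 0.2*19.0 = 3.8
Step 2: y^k = 3.8, reduced costs: (2.4, -17.0)
  x^k = (0.0, 10.0), subgradient = b - a^T x = -31.0
  y^{k+1} = 3.8 + 0.2*-31.0 = -2.4
Step 3: y^k = -2.4, reduced costs: (14.8, 14.0)
  x^k = (0.0, 0.0), subgradient = b - a^T x = 19.0
  y^{k+1} = -2.4 + 0.2*19.0 = 1.4
Dual objective at y_3 = 1.4: reduced costs (7.2, -5.0), box minimizer x = (0.0, 10.0)
g(y_3) = b*y + (c1 - a1*y)*x1 + (c2 - a2*y)*x2 = 19*1.4 + 7.2*0.0 + (-5.0)*10.0 = 26.6 + 0.0 - 50.0 = -23.4


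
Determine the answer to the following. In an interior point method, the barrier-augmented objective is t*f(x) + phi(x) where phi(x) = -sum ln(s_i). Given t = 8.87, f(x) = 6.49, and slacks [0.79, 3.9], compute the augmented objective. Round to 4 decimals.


Step 1: Compute log-barrier.
ln values: [-0.2357, 1.361]
phi = -(-0.2357 + 1.361) = -1.1253
Step 2: Compute augmented objective.
t*f(x) = 8.87*6.49 = 57.5663
Total = 57.5663 - 1.1253 = 56.441


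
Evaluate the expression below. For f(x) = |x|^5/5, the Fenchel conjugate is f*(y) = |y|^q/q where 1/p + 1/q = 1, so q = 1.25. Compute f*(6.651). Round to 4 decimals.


The conjugate exponent q satisfies 1/p + 1/q = 1.
p = 5, so q = 5/(5 - 1) = 1.25
|y|^q = 6.651^1.25 = 10.6809
f*(6.651) = 10.6809 / 1.25 = 8.5447


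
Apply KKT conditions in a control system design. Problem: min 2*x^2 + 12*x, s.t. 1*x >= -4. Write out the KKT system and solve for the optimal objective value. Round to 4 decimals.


Step 1: Try lambda = 0 (constraint inactive).
Stationarity: 2*2*x + 12 = 0
x* = -12/(2*2) = -3.0
Check constraint: 1*-3.0 = -3.0 >= -4 -- satisfied.
Step 2: Compute optimal value.
f(x*) = 2*(-3.0)^2 + 12*(-3.0) = -18.0


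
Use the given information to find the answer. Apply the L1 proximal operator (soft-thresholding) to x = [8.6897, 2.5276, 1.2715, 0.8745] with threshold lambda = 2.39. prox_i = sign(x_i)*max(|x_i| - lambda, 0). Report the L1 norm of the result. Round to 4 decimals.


Soft-thresholding with lambda = 2.39:
prox(8.6897) = sign(8.6897)*max(|8.6897| - 2.39, 0) = 6.2997
prox(2.5276) = sign(2.5276)*max(|2.5276| - 2.39, 0) = 0.1376
prox(1.2715) = sign(1.2715)*max(|1.2715| - 2.39, 0) = 0.0
prox(0.8745) = sign(0.8745)*max(|0.8745| - 2.39, 0) = 0.0
prox(x) = [6.2997, 0.1376, 0.0, 0.0]
||prox(x)||_1 = 6.2997 + 0.1376 + 0.0 + 0.0 = 6.4373


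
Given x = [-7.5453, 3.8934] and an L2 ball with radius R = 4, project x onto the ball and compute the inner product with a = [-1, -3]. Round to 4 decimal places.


Step 1: Compute ||x|| (intermediates to 6 decimals).
||x|| = sqrt((-7.5453)^2 + 3.8934^2) = 8.49059
Step 2: Project.
Since ||x|| > R, scale = R/||x|| = 4/8.49059 = 0.47111, proj(x) = scale * x
proj(x) = [-3.554666, 1.83422]
Step 3: Dot product.
a^T * proj(x) = -1*(-3.554666) - 3*1.83422 = -1.948


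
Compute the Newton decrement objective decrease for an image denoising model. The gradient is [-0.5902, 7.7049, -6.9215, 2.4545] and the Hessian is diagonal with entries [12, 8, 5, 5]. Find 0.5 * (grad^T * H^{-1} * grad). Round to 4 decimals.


Step 1: H is diagonal, so H^(-1) * g = [-0.0492, 0.9631, -1.3843, 0.4909].
Step 2: g^T H^(-1) g = sum_i g_i^2 / H_ii
  = (-0.5902)^2/12 + (7.7049)^2/8 + (-6.9215)^2/5 + (2.4545)^2/5
  = 0.029 + 7.4207 + 9.5814 + 1.2049 = 18.2361
Step 3: Objective decrease = 0.5 * g^T H^(-1) g = 9.118


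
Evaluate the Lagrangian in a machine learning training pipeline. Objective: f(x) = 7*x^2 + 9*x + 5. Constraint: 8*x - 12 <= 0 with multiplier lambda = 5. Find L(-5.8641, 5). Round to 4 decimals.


Step 1: Evaluate f(x).
f(-5.8641) = 7*(-5.8641)^2 + 9*(-5.8641) + 5 = 192.9368
Step 2: Evaluate g(x).
g(-5.8641) = 8*-5.8641 - 12 = -58.9128
Step 3: Compute Lagrangian.
L = 192.9368 + 5*-58.9128 = -101.6272


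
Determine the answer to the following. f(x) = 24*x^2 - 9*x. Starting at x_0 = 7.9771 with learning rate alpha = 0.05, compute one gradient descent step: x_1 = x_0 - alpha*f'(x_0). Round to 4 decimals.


We compute the gradient at x_0 and apply the update.
f'(x) = 48*x - 9
f'(7.9771) = 48*7.9771 - 9 = 373.9008
x_1 = 7.9771 - 0.05*373.9008 = -10.7179


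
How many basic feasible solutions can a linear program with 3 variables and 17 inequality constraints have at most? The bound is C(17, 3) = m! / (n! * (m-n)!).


Each vertex corresponds to some choice of n active constraints out of m, so the number of vertices is at most C(m, n) = m! / (n!(m-n)!).
m = 17, n = 3
Numerator: 17 * 16 * 15
Denominator: 3! = 6
C(17, 3) = 680


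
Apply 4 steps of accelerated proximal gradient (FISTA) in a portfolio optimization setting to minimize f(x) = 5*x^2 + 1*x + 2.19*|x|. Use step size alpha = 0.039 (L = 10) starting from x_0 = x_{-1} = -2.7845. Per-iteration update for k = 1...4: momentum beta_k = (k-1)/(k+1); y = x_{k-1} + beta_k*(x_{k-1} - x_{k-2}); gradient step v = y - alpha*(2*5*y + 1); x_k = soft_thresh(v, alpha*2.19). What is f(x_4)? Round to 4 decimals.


FISTA on f(x) = 5*x^2 + 1*x + 2.19*|x|
L = 10, alpha = 0.039
Iteration 1: beta = 0.0, y = -2.7845 + 0.0*(-2.7845 + 2.7845) = -2.7845
  grad(y) = -26.845, v = y - alpha*grad = -1.7375
  prox(v) = soft_thresh(-1.7375, 0.0854) = -1.6521
Iteration 2: beta = 0.3333, y = -1.6521 + 0.3333*(-1.6521 + 2.7845) = -1.2747
  grad(y) = -11.7468, v = y - alpha*grad = -0.8166
  prox(v) = soft_thresh(-0.8166, 0.0854) = -0.7311
Iteration 3: beta = 0.5, y = -0.7311 + 0.5*(-0.7311 + 1.6521) = -0.2706
  grad(y) = -1.7065, v = y - alpha*grad = -0.2041
  prox(v) = soft_thresh(-0.2041, 0.0854) = -0.1187
Iteration 4: beta = 0.6, y = -0.1187 + 0.6*(-0.1187 + 0.7311) = 0.2488
  grad(y) = 3.4879, v = y - alpha*grad = 0.1128
  prox(v) = soft_thresh(0.1128, 0.0854) = 0.0274
f(x_4) = 5*0.0274^2 + 1*0.0274 + 2.19*|0.0274| = 0.091


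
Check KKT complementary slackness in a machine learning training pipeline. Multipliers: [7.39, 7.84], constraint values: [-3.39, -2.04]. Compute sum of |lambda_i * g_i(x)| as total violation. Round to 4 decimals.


KKT complementary slackness check:
lambda_1 * g_1 = 7.39 * -3.39 = -25.0521
lambda_2 * g_2 = 7.84 * -2.04 = -15.9936
Total violation = 25.0521 + 15.9936 = 41.0457


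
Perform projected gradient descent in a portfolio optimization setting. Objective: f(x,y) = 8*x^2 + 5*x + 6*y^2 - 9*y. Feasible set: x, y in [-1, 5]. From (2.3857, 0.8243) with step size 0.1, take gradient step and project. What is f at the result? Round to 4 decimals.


Step 1: Compute gradient at (2.3857, 0.8243).
grad_x = 2*8*2.3857 + 5 = 43.1712
grad_y = 2*6*0.8243 - 9 = 0.8916
Step 2: Gradient step.
x_raw = 2.3857 - 0.1*43.1712 = -1.9314
y_raw = 0.8243 - 0.1*0.8916 = 0.7351
Step 3: Project onto [-1, 5].
x_proj = clip(-1.9314) = -1.0
y_proj = clip(0.7351) = 0.7351
Step 4: Evaluate f.
f(-1.0, 0.7351) = -0.3737


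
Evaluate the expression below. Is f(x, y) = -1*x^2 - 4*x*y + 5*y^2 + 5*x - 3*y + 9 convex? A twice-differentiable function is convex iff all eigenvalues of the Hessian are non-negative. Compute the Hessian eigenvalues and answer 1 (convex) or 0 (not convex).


The Hessian of f(x,y) = -1*x^2 - 4*x*y + 5*y^2 + 5*x - 3*y + 9 is:
H = [[-2, -4], [-4, 10]]
Trace = -2 + 10 = 8
Determinant = -2*10 - (-4)^2 = -36
Discriminant = (8)^2 - 4*-36 = 208.0
Eigenvalues: lambda_1 = -3.2111, lambda_2 = 11.2111
The function is not convex.

0


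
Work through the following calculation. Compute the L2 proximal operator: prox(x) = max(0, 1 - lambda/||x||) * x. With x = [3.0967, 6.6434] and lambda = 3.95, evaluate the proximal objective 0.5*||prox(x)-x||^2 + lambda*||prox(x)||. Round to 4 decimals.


Step 1: Compute ||x||.
||x|| = 7.3297
Step 2: Compute scaling factor.
scale = max(0, 1 - 3.95/7.3297) = 0.4611
Step 3: prox(x) = [1.4279, 3.0632]
||prox(x)|| = 3.3797
Step 4: Proximal objective.
0.5*||prox-x||^2 = 7.8013
lambda*||prox|| = 13.3498
Total = 21.151


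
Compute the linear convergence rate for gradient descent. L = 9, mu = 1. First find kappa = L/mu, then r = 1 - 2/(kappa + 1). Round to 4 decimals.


Step 1: Compute the condition number.
kappa = L/mu = 9/1 = 9.0
Step 2: Compute the convergence rate.
r = 1 - 2/(kappa + 1) = 1 - 2*mu/(L + mu) = (L - mu)/(L + mu) = 8/10 = 0.8


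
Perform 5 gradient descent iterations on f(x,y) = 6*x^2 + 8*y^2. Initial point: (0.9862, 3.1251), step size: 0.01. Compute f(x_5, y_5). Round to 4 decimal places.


Gradient descent on f(x,y) = 6*x^2 + 8*y^2.
Starting point: (0.9862, 3.1251), alpha = 0.01
Step 1: grad_x = 2*6*0.9862 = 11.8344, grad_y = 2*8*3.1251 = 50.0016
  x_1 = 0.9862 - 0.01*11.8344 = 0.8679
  y_1 = 3.1251 - 0.01*50.0016 = 2.6251
Step 2: grad_x = 2*6*0.8679 = 10.4143, grad_y = 2*8*2.6251 = 42.0013
  x_2 = 0.8679 - 0.01*10.4143 = 0.7637
  y_2 = 2.6251 - 0.01*42.0013 = 2.2051
Step 3: grad_x = 2*6*0.7637 = 9.1646, grad_y = 2*8*2.2051 = 35.2811
  x_3 = 0.7637 - 0.01*9.1646 = 0.6721
  y_3 = 2.2051 - 0.01*35.2811 = 1.8523
Step 4: grad_x = 2*6*0.6721 = 8.0648, grad_y = 2*8*1.8523 = 29.6361
  x_4 = 0.6721 - 0.01*8.0648 = 0.5914
  y_4 = 1.8523 - 0.01*29.6361 = 1.5559
Step 5: grad_x = 2*6*0.5914 = 7.097, grad_y = 2*8*1.5559 = 24.8944
  x_5 = 0.5914 - 0.01*7.097 = 0.5204
  y_5 = 1.5559 - 0.01*24.8944 = 1.307
f(0.5204, 1.307) = 6*0.5204^2 + 8*1.307^2 = 15.2902


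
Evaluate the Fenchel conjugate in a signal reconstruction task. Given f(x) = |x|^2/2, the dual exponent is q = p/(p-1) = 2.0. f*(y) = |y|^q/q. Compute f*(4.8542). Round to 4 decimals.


The conjugate exponent q satisfies 1/p + 1/q = 1.
p = 2, so q = 2/(2 - 1) = 2.0
|y|^q = 4.8542^2.0 = 23.5633
f*(4.8542) = 23.5633 / 2.0 = 11.7816


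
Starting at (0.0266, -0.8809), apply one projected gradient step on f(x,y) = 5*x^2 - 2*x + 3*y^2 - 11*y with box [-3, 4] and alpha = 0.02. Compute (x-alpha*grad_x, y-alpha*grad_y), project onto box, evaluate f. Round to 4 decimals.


Step 1: Compute gradient at (0.0266, -0.8809).
grad_x = 2*5*0.0266 - 2 = -1.734
grad_y = 2*3*-0.8809 - 11 = -16.2854
Step 2: Gradient step.
x_raw = 0.0266 - 0.02*-1.734 = 0.0613
y_raw = -0.8809 - 0.02*-16.2854 = -0.5552
Step 3: Project onto [-3, 4].
x_proj = clip(0.0613) = 0.0613
y_proj = clip(-0.5552) = -0.5552
Step 4: Evaluate f.
f(0.0613, -0.5552) = 6.928


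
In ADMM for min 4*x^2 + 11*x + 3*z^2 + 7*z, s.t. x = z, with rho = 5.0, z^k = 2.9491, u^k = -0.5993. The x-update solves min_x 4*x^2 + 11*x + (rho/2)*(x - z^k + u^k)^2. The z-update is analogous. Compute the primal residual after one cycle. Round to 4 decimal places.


ADMM iteration with rho = 5.0, z^k = 2.9491, u^k = -0.5993
Step 1: x-update.
Minimize 4*x^2 + 11*x + (5.0/2)*(x - 2.9491 - 0.5993)^2
FOC: (2*4 + 5.0)*x = -11 + 5.0*(2.9491 + 0.5993)
x^{k+1} = 0.5186
Step 2: z-update.
Minimize 3*z^2 + 7*z + (5.0/2)*(0.5186 - z - 0.5993)^2
FOC: (2*3 + 5.0)*z = -7 + 5.0*(0.5186 - 0.5993)
z^{k+1} = -0.673
Step 3: u-update.
u^{k+1} = -0.5993 + 0.5186 + 0.673 = 0.5924
Step 4: Primal residual = |0.5186 + 0.673| = 1.1917


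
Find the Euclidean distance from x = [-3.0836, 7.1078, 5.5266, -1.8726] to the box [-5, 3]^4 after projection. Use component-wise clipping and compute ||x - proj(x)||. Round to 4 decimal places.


Project each component onto [-5, 3].
clip(-3.0836) = -3.0836, clip(7.1078) = 3.0, clip(5.5266) = 3.0, clip(-1.8726) = -1.8726
Projection = [-3.0836, 3.0, 3.0, -1.8726]
Squared diffs: [0.0, 16.874, 6.3837, 0.0]
Distance = sqrt(23.2577) = 4.8226


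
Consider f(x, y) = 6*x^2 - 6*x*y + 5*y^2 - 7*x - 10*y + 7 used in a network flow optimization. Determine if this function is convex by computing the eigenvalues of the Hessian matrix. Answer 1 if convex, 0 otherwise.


The Hessian of f(x,y) = 6*x^2 - 6*x*y + 5*y^2 - 7*x - 10*y + 7 is:
H = [[12, -6], [-6, 10]]
Trace = 12 + 10 = 22
Determinant = 12*10 - (-6)^2 = 84
Discriminant = (22)^2 - 4*84 = 148.0
Eigenvalues: lambda_1 = 4.9172, lambda_2 = 17.0828
The function is convex.

1


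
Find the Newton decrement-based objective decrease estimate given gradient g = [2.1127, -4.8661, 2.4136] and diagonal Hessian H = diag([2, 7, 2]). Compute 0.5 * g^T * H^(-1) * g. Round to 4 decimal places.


Step 1: H is diagonal, so H^(-1) * g = [1.0564, -0.6952, 1.2068].
Step 2: g^T H^(-1) g = sum_i g_i^2 / H_ii
  = (2.1127)^2/2 + (-4.8661)^2/7 + (2.4136)^2/2
  = 2.2318 + 3.3827 + 2.9127 = 8.5272
Step 3: Objective decrease = 0.5 * g^T H^(-1) g = 4.2636


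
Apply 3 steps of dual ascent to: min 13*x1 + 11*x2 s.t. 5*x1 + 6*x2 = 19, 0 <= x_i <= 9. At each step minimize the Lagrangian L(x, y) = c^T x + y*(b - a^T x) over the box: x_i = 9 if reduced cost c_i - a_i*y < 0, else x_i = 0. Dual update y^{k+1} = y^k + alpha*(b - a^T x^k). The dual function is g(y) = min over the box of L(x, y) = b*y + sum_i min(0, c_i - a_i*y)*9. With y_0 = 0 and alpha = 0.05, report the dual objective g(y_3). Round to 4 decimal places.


Dual ascent for LP: min 13*x1 + 11*x2, 5*x1 + 6*x2 = 19, 0 <= x_i <= 9
Step 1: y^k = 0.0, reduced costs: (13.0, 11.0)
  x^k = (0.0, 0.0), subgradient = b - a^T x = 19.0
  y^{k+1} = 0.0 + 0.05*19.0 = 0.95
Step 2: y^k = 0.95, reduced costs: (8.25, 5.3)
  x^k = (0.0, 0.0), subgradient = b - a^T x = 19.0
  y^{k+1} = 0.95 + 0.05*19.0 = 1.9
Step 3: y^k = 1.9, reduced costs: (3.5, -0.4)
  x^k = (0.0, 9.0), subgradient = b - a^T x = -35.0
  y^{k+1} = 1.9 + 0.05*-35.0 = 0.15
Dual objective at y_3 = 0.15: reduced costs (12.25, 10.1), box minimizer x = (0.0, 0.0)
g(y_3) = b*y + (c1 - a1*y)*x1 + (c2 - a2*y)*x2 = 19*0.15 + 12.25*0.0 + 10.1*0.0 = 2.85 + 0.0 + 0.0 = 2.85


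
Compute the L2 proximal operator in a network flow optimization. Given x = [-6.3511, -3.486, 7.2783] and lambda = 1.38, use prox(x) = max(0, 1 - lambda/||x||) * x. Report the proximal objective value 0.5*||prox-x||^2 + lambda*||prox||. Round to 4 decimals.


Step 1: Compute ||x||.
||x|| = 10.2695
Step 2: Compute scaling factor.
scale = max(0, 1 - 1.38/10.2695) = 0.8656
Step 3: prox(x) = [-5.4976, -3.0176, 6.3003]
||prox(x)|| = 8.8895
Step 4: Proximal objective.
0.5*||prox-x||^2 = 0.9522
lambda*||prox|| = 12.2675
Total = 13.2197


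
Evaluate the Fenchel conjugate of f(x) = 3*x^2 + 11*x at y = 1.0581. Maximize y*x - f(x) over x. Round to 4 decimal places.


f*(y) = sup_x {y*x - a*x^2 - b*x} = sup_x {(y-b)*x - a*x^2}
FOC: (y - b) - 2a*x = 0 => x* = (y - b)/(2a)
x* = (1.0581 - 11)/(2*3) = -1.657
f*(1.0581) = (y-b)^2/(4a) = (1.0581 - 11)^2/(4*3)
= 98.8414/12 = 8.2368


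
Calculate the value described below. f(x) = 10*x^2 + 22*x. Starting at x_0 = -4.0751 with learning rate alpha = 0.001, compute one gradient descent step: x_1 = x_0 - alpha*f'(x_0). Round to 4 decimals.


We compute the gradient at x_0 and apply the update.
f'(x) = 20*x + 22
f'(-4.0751) = 20*-4.0751 + 22 = -59.502
x_1 = -4.0751 - 0.001*-59.502 = -4.0156


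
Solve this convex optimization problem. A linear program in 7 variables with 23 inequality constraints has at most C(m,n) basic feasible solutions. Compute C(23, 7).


Each vertex corresponds to some choice of n active constraints out of m, so the number of vertices is at most C(m, n) = m! / (n!(m-n)!).
m = 23, n = 7
Numerator: 23 * 22 * 21 * 20 * 19 * 18 * 17
Denominator: 7! = 5040
C(23, 7) = 245157


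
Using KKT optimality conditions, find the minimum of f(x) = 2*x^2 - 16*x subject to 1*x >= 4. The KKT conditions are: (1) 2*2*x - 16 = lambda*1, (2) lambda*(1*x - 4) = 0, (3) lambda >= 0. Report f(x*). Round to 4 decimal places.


Step 1: Try lambda = 0 (constraint inactive).
Stationarity: 2*2*x - 16 = 0
x* = 16/(2*2) = 4.0
Check constraint: 1*4.0 = 4.0 >= 4 -- satisfied.
Step 2: Compute optimal value.
f(x*) = 2*4.0^2 - 16*4.0 = -32.0


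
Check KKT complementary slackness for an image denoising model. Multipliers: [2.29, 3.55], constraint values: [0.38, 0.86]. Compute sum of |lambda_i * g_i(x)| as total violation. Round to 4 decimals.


KKT complementary slackness check:
lambda_1 * g_1 = 2.29 * 0.38 = 0.8702
lambda_2 * g_2 = 3.55 * 0.86 = 3.053
Total violation = 0.8702 + 3.053 = 3.9232


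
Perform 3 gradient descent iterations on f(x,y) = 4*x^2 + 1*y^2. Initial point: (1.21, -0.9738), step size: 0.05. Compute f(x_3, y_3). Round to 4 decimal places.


Gradient descent on f(x,y) = 4*x^2 + 1*y^2.
Starting point: (1.21, -0.9738), alpha = 0.05
Step 1: grad_x = 2*4*1.21 = 9.68, grad_y = 2*1*-0.9738 = -1.9476
  x_1 = 1.21 - 0.05*9.68 = 0.726
  y_1 = -0.9738 - 0.05*-1.9476 = -0.8764
Step 2: grad_x = 2*4*0.726 = 5.808, grad_y = 2*1*-0.8764 = -1.7528
  x_2 = 0.726 - 0.05*5.808 = 0.4356
  y_2 = -0.8764 - 0.05*-1.7528 = -0.7888
Step 3: grad_x = 2*4*0.4356 = 3.4848, grad_y = 2*1*-0.7888 = -1.5776
  x_3 = 0.4356 - 0.05*3.4848 = 0.2614
  y_3 = -0.7888 - 0.05*-1.5776 = -0.7099
f(0.2614, -0.7099) = 4*0.2614^2 + 1*(-0.7099)^2 = 0.7772


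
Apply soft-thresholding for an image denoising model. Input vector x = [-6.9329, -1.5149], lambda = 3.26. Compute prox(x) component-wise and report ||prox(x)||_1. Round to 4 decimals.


Soft-thresholding with lambda = 3.26:
prox(-6.9329) = sign(-6.9329)*max(|-6.9329| - 3.26, 0) = -3.6729
prox(-1.5149) = sign(-1.5149)*max(|-1.5149| - 3.26, 0) = 0.0
prox(x) = [-3.6729, 0.0]
||prox(x)||_1 = 3.6729 + 0.0 = 3.6729


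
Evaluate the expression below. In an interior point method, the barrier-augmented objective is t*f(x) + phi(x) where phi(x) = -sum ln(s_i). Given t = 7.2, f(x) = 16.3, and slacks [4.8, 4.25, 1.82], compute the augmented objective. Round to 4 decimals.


Step 1: Compute log-barrier.
ln values: [1.5686, 1.4469, 0.5988]
phi = -(1.5686 + 1.4469 + 0.5988) = -3.6144
Step 2: Compute augmented objective.
t*f(x) = 7.2*16.3 = 117.36
Total = 117.36 - 3.6144 = 113.7456


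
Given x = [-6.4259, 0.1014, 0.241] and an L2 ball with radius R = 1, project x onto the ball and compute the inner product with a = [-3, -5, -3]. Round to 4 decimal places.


Step 1: Compute ||x|| (intermediates to 6 decimals).
||x|| = sqrt((-6.4259)^2 + 0.1014^2 + 0.241^2) = 6.431217
Step 2: Project.
Since ||x|| > R, scale = R/||x|| = 1/6.431217 = 0.155492, proj(x) = scale * x
proj(x) = [-0.999176, 0.015767, 0.037474]
Step 3: Dot product.
a^T * proj(x) = -3*(-0.999176) - 5*0.015767 - 3*0.037474 = 2.8063


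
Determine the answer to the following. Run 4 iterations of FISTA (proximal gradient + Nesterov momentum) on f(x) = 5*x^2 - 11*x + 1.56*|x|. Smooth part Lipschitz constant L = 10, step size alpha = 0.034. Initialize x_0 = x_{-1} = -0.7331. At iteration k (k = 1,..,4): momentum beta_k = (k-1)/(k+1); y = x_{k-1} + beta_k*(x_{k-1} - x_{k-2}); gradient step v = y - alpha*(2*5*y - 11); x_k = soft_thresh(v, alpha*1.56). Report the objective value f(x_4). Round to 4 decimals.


FISTA on f(x) = 5*x^2 - 11*x + 1.56*|x|
L = 10, alpha = 0.034
Iteration 1: beta = 0.0, y = -0.7331 + 0.0*(-0.7331 + 0.7331) = -0.7331
  grad(y) = -18.331, v = y - alpha*grad = -0.1098
  prox(v) = soft_thresh(-0.1098, 0.053) = -0.0568
Iteration 2: beta = 0.3333, y = -0.0568 + 0.3333*(-0.0568 + 0.7331) = 0.1686
  grad(y) = -9.3137, v = y - alpha*grad = 0.4853
  prox(v) = soft_thresh(0.4853, 0.053) = 0.4323
Iteration 3: beta = 0.5, y = 0.4323 + 0.5*(0.4323 + 0.0568) = 0.6768
  grad(y) = -4.2322, v = y - alpha*grad = 0.8207
  prox(v) = soft_thresh(0.8207, 0.053) = 0.7676
Iteration 4: beta = 0.6, y = 0.7676 + 0.6*(0.7676 - 0.4323) = 0.9689
  grad(y) = -1.3113, v = y - alpha*grad = 1.0135
  prox(v) = soft_thresh(1.0135, 0.053) = 0.9604
f(x_4) = 5*0.9604^2 - 11*0.9604 + 1.56*|0.9604| = -4.4543


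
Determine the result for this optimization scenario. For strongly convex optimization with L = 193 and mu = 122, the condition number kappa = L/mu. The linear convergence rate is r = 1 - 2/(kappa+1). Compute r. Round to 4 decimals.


Step 1: Compute the condition number.
kappa = L/mu = 193/122 = 1.582
Step 2: Compute the convergence rate.
r = 1 - 2/(kappa + 1) = 1 - 2*mu/(L + mu) = (L - mu)/(L + mu) = 71/315 = 0.2254


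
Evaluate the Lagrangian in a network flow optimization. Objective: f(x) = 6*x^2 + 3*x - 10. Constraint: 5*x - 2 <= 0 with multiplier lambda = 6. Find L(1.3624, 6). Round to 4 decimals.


Step 1: Evaluate f(x).
f(1.3624) = 6*1.3624^2 + 3*1.3624 - 10 = 5.224
Step 2: Evaluate g(x).
g(1.3624) = 5*1.3624 - 2 = 4.812
Step 3: Compute Lagrangian.
L = 5.224 + 6*4.812 = 34.096


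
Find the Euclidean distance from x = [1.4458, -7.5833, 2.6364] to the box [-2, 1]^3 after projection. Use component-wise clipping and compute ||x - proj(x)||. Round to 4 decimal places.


Project each component onto [-2, 1].
clip(1.4458) = 1.0, clip(-7.5833) = -2.0, clip(2.6364) = 1.0
Projection = [1.0, -2.0, 1.0]
Squared diffs: [0.1987, 31.1732, 2.6778]
Distance = sqrt(34.0497) = 5.8352


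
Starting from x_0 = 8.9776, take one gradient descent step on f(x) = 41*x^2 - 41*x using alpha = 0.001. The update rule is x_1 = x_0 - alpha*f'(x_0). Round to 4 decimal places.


We compute the gradient at x_0 and apply the update.
f'(x) = 82*x - 41
f'(8.9776) = 82*8.9776 - 41 = 695.1632
x_1 = 8.9776 - 0.001*695.1632 = 8.2824


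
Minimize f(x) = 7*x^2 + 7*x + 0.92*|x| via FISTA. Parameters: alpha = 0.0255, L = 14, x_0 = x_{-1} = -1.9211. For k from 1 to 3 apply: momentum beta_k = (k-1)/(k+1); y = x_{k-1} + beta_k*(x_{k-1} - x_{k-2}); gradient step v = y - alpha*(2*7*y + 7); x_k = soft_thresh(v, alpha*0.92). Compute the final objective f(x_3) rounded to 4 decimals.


FISTA on f(x) = 7*x^2 + 7*x + 0.92*|x|
L = 14, alpha = 0.0255
Iteration 1: beta = 0.0, y = -1.9211 + 0.0*(-1.9211 + 1.9211) = -1.9211
  grad(y) = -19.8954, v = y - alpha*grad = -1.4138
  prox(v) = soft_thresh(-1.4138, 0.0235) = -1.3903
Iteration 2: beta = 0.3333, y = -1.3903 + 0.3333*(-1.3903 + 1.9211) = -1.2134
  grad(y) = -9.9873, v = y - alpha*grad = -0.9587
  prox(v) = soft_thresh(-0.9587, 0.0235) = -0.9352
Iteration 3: beta = 0.5, y = -0.9352 + 0.5*(-0.9352 + 1.3903) = -0.7077
  grad(y) = -2.9079, v = y - alpha*grad = -0.6336
  prox(v) = soft_thresh(-0.6336, 0.0235) = -0.6101
f(x_3) = 7*(-0.6101)^2 + 7*(-0.6101) + 0.92*|-0.6101| = -1.1039


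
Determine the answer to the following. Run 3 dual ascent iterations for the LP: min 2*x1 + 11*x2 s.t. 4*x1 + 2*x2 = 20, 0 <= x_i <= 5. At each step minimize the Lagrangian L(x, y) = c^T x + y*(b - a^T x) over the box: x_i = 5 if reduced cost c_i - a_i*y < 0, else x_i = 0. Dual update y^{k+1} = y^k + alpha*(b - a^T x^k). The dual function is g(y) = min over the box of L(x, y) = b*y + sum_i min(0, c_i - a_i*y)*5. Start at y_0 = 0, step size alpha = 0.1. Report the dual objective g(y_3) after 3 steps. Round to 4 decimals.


Dual ascent for LP: min 2*x1 + 11*x2, 4*x1 + 2*x2 = 20, 0 <= x_i <= 5
Step 1: y^k = 0.0, reduced costs: (2.0, 11.0)
  x^k = (0.0, 0.0), subgradient = b - a^T x = 20.0
  y^{k+1} = 0.0 + 0.1*20.0 = 2.0
Step 2: y^k = 2.0, reduced costs: (-6.0, 7.0)
  x^k = (5.0, 0.0), subgradient = b - a^T x = 0.0
  y^{k+1} = 2.0 + 0.1*0.0 = 2.0
Step 3: y^k = 2.0, reduced costs: (-6.0, 7.0)
  x^k = (5.0, 0.0), subgradient = b - a^T x = 0.0
  y^{k+1} = 2.0 + 0.1*0.0 = 2.0
Dual objective at y_3 = 2.0: reduced costs (-6.0, 7.0), box minimizer x = (5.0, 0.0)
g(y_3) = b*y + (c1 - a1*y)*x1 + (c2 - a2*y)*x2 = 20*2.0 + (-6.0)*5.0 + 7.0*0.0 = 40.0 - 30.0 + 0.0 = 10.0


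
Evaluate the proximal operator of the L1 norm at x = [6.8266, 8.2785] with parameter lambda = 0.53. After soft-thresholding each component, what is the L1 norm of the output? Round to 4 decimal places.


Soft-thresholding with lambda = 0.53:
prox(6.8266) = sign(6.8266)*max(|6.8266| - 0.53, 0) = 6.2966
prox(8.2785) = sign(8.2785)*max(|8.2785| - 0.53, 0) = 7.7485
prox(x) = [6.2966, 7.7485]
||prox(x)||_1 = 6.2966 + 7.7485 = 14.0451


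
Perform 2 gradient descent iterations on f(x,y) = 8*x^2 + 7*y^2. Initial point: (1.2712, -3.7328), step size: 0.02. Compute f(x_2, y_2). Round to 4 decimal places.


Gradient descent on f(x,y) = 8*x^2 + 7*y^2.
Starting point: (1.2712, -3.7328), alpha = 0.02
Step 1: grad_x = 2*8*1.2712 = 20.3392, grad_y = 2*7*-3.7328 = -52.2592
  x_1 = 1.2712 - 0.02*20.3392 = 0.8644
  y_1 = -3.7328 - 0.02*-52.2592 = -2.6876
Step 2: grad_x = 2*8*0.8644 = 13.8307, grad_y = 2*7*-2.6876 = -37.6266
  x_2 = 0.8644 - 0.02*13.8307 = 0.5878
  y_2 = -2.6876 - 0.02*-37.6266 = -1.9351
f(0.5878, -1.9351) = 8*0.5878^2 + 7*(-1.9351)^2 = 28.9759


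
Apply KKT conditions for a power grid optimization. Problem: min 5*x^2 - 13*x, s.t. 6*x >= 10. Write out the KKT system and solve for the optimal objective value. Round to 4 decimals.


Step 1: Try lambda = 0 (constraint inactive).
x_unc = 13/(2*5) = 1.3
Check: 6*1.3 = 7.8 < 10 -- violated!
Step 2: Constraint must be active: 6*x = 10
x* = 10/6 = 5/3 = 1.6667 (rounded; the exact value 5/3 is used below)
lambda = (2*5*(5/3) - 13)/6 = 0.6111
Step 3: Compute optimal value.
f(x*) = 5*(5/3)^2 - 13*(5/3) = -7.7778


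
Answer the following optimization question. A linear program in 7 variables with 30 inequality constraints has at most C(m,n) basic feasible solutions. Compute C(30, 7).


Each vertex corresponds to some choice of n active constraints out of m, so the number of vertices is at most C(m, n) = m! / (n!(m-n)!).
m = 30, n = 7
Numerator: 30 * 29 * 28 * 27 * 26 * 25 * 24
Denominator: 7! = 5040
C(30, 7) = 2035800


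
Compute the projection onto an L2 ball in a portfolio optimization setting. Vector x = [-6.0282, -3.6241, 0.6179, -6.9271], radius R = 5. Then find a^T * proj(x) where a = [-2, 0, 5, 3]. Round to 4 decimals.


Step 1: Compute ||x|| (intermediates to 6 decimals).
||x|| = sqrt((-6.0282)^2 + (-3.6241)^2 + 0.6179^2 + (-6.9271)^2) = 9.891401
Step 2: Project.
Since ||x|| > R, scale = R/||x|| = 5/9.891401 = 0.50549, proj(x) = scale * x
proj(x) = [-3.047195, -1.831946, 0.312342, -3.50158]
Step 3: Dot product.
a^T * proj(x) = -2*(-3.047195) + 0*(-1.831946) + 5*0.312342 + 3*(-3.50158) = -2.8486


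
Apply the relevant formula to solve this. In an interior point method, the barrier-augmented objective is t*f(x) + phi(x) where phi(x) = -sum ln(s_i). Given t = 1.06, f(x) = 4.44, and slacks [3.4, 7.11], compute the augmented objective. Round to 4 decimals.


Step 1: Compute log-barrier.
ln values: [1.2238, 1.9615]
phi = -(1.2238 + 1.9615) = -3.1853
Step 2: Compute augmented objective.
t*f(x) = 1.06*4.44 = 4.7064
Total = 4.7064 - 3.1853 = 1.5211
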